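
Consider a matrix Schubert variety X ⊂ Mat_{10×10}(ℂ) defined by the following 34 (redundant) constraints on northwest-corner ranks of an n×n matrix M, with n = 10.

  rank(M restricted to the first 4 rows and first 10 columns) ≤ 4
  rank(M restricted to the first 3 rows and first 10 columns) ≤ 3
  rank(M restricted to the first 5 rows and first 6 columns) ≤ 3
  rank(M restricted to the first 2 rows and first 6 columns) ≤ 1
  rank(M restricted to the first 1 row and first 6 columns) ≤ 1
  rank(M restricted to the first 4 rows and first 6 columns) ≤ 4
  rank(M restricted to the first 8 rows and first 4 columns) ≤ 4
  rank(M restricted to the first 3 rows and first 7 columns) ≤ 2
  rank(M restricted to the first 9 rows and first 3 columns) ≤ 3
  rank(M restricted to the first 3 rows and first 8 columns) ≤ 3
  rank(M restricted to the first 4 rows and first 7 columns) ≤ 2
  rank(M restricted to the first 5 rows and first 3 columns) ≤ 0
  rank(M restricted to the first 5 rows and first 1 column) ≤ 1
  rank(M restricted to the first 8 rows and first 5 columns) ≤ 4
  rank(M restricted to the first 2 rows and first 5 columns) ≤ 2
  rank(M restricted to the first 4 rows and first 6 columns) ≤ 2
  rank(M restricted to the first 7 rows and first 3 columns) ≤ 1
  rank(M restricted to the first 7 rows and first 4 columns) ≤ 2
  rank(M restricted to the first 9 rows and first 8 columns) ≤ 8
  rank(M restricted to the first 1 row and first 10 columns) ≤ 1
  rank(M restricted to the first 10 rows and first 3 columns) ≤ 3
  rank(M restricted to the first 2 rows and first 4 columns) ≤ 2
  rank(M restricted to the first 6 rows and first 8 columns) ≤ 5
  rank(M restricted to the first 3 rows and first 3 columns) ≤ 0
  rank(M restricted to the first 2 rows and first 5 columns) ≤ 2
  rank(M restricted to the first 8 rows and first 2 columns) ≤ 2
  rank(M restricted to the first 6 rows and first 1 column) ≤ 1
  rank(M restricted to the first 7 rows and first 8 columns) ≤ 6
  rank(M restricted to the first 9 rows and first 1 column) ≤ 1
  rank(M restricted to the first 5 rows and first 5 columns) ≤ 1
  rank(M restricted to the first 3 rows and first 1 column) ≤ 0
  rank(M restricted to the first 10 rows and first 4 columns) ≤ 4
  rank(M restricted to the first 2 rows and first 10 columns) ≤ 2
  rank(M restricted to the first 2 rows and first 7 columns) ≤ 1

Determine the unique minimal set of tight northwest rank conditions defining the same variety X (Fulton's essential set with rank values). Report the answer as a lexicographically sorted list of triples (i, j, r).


Rank table r_w(10×10) implied by the 34 constraints:

  i=1: 0 0 0 1 1 1 1 1 1 1
  i=2: 0 0 0 1 1 1 1 2 2 2
  i=3: 0 0 0 1 1 2 2 3 3 3
  i=4: 0 0 0 1 1 2 2 3 4 4
  i=5: 0 0 0 1 1 2 3 4 5 5
  i=6: 1 1 1 2 2 3 4 5 6 6
  i=7: 1 1 1 2 3 4 5 6 7 7
  i=8: 1 2 2 3 4 5 6 7 8 8
  i=9: 1 2 3 4 5 6 7 8 9 9
  i=10: 1 2 3 4 5 6 7 8 9 10

the unique w with this rank table is (4, 8, 6, 9, 7, 1, 5, 2, 3, 10).

|D(w)|=24, |Ess(w)|=5:

[(2, 7, 1), (4, 7, 2), (5, 3, 0), (5, 5, 1), (7, 3, 1)]


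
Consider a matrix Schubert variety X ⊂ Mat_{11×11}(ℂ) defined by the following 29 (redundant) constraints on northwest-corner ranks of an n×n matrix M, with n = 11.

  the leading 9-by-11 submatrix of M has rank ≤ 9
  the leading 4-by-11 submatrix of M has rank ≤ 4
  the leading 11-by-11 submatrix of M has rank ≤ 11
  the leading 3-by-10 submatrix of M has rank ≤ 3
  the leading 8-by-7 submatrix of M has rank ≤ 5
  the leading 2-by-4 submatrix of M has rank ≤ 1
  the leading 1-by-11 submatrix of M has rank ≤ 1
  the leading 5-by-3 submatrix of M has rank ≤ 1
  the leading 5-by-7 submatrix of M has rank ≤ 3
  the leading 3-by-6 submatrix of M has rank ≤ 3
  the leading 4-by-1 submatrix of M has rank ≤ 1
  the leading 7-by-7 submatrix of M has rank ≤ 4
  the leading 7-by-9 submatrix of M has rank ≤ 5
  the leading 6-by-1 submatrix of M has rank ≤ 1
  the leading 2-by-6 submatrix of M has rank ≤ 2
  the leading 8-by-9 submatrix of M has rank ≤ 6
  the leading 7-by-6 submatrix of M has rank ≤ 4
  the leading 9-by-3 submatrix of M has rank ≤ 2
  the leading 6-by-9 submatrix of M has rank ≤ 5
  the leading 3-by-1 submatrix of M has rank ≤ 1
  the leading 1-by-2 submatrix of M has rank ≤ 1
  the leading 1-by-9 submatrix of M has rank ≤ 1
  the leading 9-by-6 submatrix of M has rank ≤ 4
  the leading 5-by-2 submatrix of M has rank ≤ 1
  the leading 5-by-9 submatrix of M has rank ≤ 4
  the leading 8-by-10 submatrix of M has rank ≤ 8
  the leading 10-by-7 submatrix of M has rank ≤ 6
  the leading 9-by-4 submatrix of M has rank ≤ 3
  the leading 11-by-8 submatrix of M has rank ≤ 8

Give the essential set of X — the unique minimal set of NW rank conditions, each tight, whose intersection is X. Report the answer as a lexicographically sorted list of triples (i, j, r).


Reconstructing r_w from the 29 given conditions:

  1 | 1 | 1 | 1 | 1 | 1 | 1 | 1 | 1 | 1 | 1
  1 | 1 | 1 | 1 | 2 | 2 | 2 | 2 | 2 | 2 | 2
  1 | 1 | 1 | 2 | 3 | 3 | 3 | 3 | 3 | 3 | 3
  1 | 1 | 1 | 2 | 3 | 3 | 3 | 4 | 4 | 4 | 4
  1 | 1 | 1 | 2 | 3 | 3 | 3 | 4 | 4 | 5 | 5
  1 | 2 | 2 | 3 | 4 | 4 | 4 | 5 | 5 | 6 | 6
  1 | 2 | 2 | 3 | 4 | 4 | 4 | 5 | 5 | 6 | 7
  1 | 2 | 2 | 3 | 4 | 4 | 5 | 6 | 6 | 7 | 8
  1 | 2 | 2 | 3 | 4 | 4 | 5 | 6 | 7 | 8 | 9
  1 | 2 | 3 | 4 | 5 | 5 | 6 | 7 | 8 | 9 | 10
  1 | 2 | 3 | 4 | 5 | 6 | 7 | 8 | 9 | 10 | 11

hence w(1..11) = (1, 5, 4, 8, 10, 2, 11, 7, 9, 3, 6).

|D(w)|=22, |Ess(w)|=8:

[(2, 4, 1), (5, 3, 1), (5, 7, 3), (5, 9, 4), (7, 7, 4), (7, 9, 5), (9, 3, 2), (9, 6, 4)]


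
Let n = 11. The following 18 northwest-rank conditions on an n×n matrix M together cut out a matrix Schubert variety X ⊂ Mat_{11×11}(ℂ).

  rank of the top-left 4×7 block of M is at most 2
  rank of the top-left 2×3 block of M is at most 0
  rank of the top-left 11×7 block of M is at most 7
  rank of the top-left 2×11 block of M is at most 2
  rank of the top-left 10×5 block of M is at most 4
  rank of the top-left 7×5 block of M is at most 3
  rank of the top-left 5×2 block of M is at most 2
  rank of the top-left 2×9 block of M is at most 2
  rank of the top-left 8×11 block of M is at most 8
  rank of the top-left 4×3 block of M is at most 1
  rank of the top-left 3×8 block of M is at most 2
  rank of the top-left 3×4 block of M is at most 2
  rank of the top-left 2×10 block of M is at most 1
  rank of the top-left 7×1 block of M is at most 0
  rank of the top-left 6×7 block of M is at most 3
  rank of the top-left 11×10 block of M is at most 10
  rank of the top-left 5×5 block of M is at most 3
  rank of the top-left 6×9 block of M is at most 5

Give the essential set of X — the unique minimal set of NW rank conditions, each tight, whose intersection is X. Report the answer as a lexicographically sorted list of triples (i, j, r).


Propagating the 18 rank bounds to every northwest block:

  i=1: 0, 0, 0, 1, 1, 1, 1, 1, 1, 1, 1
  i=2: 0, 0, 0, 1, 1, 1, 1, 1, 1, 1, 2
  i=3: 0, 1, 1, 2, 2, 2, 2, 2, 2, 2, 3
  i=4: 0, 1, 1, 2, 2, 2, 2, 3, 3, 3, 4
  i=5: 0, 1, 2, 3, 3, 3, 3, 4, 4, 4, 5
  i=6: 0, 1, 2, 3, 3, 3, 3, 4, 5, 5, 6
  i=7: 0, 1, 2, 3, 3, 4, 4, 5, 6, 6, 7
  i=8: 1, 2, 3, 4, 4, 5, 5, 6, 7, 7, 8
  i=9: 1, 2, 3, 4, 4, 5, 6, 7, 8, 8, 9
  i=10: 1, 2, 3, 4, 4, 5, 6, 7, 8, 9, 10
  i=11: 1, 2, 3, 4, 5, 6, 7, 8, 9, 10, 11

hence w(1..11) = (4, 11, 2, 8, 3, 9, 6, 1, 7, 10, 5).

Fulton essential set (8 of the 27 Rothe cells):

[(2, 3, 0), (2, 10, 1), (4, 3, 1), (4, 7, 2), (6, 7, 3), (7, 1, 0), (7, 5, 3), (10, 5, 4)]


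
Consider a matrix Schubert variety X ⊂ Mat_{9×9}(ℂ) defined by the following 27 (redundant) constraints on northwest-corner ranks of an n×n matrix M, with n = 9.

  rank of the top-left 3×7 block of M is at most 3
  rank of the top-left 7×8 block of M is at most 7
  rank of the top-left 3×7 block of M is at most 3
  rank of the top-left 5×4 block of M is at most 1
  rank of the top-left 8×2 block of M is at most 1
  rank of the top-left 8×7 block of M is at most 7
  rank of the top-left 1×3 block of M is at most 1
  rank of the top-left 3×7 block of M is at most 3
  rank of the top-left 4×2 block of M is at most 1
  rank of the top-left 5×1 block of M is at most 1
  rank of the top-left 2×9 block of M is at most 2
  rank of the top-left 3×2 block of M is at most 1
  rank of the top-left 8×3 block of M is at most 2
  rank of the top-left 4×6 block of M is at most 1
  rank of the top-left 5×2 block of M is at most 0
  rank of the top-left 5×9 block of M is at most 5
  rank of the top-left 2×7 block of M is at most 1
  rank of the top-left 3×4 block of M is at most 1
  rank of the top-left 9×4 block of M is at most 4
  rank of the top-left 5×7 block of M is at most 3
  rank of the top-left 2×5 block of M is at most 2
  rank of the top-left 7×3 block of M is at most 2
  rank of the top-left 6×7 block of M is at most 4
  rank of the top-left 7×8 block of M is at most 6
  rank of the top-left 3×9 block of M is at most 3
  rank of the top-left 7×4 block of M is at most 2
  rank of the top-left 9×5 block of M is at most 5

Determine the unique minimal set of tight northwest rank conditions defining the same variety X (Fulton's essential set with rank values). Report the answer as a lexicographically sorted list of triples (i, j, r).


Propagating the 27 rank bounds to every northwest block:

  0 | 0 | 1 | 1 | 1 | 1 | 1 | 1 | 1
  0 | 0 | 1 | 1 | 1 | 1 | 1 | 2 | 2
  0 | 0 | 1 | 1 | 1 | 1 | 2 | 3 | 3
  0 | 0 | 1 | 1 | 1 | 1 | 2 | 3 | 4
  0 | 0 | 1 | 1 | 2 | 2 | 3 | 4 | 5
  1 | 1 | 2 | 2 | 3 | 3 | 4 | 5 | 6
  1 | 1 | 2 | 2 | 3 | 4 | 5 | 6 | 7
  1 | 1 | 2 | 3 | 4 | 5 | 6 | 7 | 8
  1 | 2 | 3 | 4 | 5 | 6 | 7 | 8 | 9

reading off 1-entries of Δ²R: w = (3, 8, 7, 9, 5, 1, 6, 4, 2).

Fulton essential set (6 of the 24 Rothe cells):

[(2, 7, 1), (4, 6, 1), (5, 2, 0), (5, 4, 1), (7, 4, 2), (8, 2, 1)]


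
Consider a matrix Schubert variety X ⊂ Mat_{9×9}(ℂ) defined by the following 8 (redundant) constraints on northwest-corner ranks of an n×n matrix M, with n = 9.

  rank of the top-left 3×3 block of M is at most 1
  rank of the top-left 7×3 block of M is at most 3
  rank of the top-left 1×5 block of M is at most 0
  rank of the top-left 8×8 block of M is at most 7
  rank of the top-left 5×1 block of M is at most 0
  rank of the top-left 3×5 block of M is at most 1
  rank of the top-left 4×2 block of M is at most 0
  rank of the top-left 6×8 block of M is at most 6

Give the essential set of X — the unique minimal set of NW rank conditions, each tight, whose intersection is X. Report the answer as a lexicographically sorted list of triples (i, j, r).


Computing R[i][j] = min implied NW-rank bound (n=9, 8 conditions):

  row 1: 0, 0, 0, 0, 0, 1, 1, 1, 1
  row 2: 0, 0, 1, 1, 1, 2, 2, 2, 2
  row 3: 0, 0, 1, 1, 1, 2, 3, 3, 3
  row 4: 0, 0, 1, 2, 2, 3, 4, 4, 4
  row 5: 0, 1, 2, 3, 3, 4, 5, 5, 5
  row 6: 1, 2, 3, 4, 4, 5, 6, 6, 6
  row 7: 1, 2, 3, 4, 5, 6, 7, 7, 7
  row 8: 1, 2, 3, 4, 5, 6, 7, 7, 8
  row 9: 1, 2, 3, 4, 5, 6, 7, 8, 9

giving w = (6, 3, 7, 4, 2, 1, 5, 9, 8) via Δ²R.

|D(w)|=15, |Ess(w)|=5:

[(1, 5, 0), (3, 5, 1), (4, 2, 0), (5, 1, 0), (8, 8, 7)]


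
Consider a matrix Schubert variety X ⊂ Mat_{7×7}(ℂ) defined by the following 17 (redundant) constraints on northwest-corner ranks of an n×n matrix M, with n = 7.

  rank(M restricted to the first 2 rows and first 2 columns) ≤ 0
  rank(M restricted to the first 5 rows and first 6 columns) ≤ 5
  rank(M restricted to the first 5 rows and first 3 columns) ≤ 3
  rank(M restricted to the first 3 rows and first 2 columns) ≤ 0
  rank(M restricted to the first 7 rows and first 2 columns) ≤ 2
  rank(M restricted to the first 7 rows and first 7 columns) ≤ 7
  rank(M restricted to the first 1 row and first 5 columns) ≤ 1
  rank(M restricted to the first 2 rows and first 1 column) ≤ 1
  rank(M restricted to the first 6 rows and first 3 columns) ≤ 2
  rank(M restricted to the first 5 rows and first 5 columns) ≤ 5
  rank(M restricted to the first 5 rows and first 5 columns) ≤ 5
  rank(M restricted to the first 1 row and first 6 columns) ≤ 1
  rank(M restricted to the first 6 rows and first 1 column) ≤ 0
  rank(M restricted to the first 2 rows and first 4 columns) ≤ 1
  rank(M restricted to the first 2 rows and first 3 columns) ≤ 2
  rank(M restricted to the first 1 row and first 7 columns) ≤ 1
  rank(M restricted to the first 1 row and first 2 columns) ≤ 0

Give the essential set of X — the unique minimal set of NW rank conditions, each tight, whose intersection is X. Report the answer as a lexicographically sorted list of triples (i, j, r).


Reconstructing r_w from the 17 given conditions:

  row 1: 0  0  1  1  1  1  1
  row 2: 0  0  1  1  2  2  2
  row 3: 0  0  1  2  3  3  3
  row 4: 0  1  2  3  4  4  4
  row 5: 0  1  2  3  4  5  5
  row 6: 0  1  2  3  4  5  6
  row 7: 1  2  3  4  5  6  7

so w = (3, 5, 4, 2, 6, 7, 1).

Rothe diagram D(w) (10 cells), 3 SE-corners (essential conditions):

[(2, 4, 1), (3, 2, 0), (6, 1, 0)]


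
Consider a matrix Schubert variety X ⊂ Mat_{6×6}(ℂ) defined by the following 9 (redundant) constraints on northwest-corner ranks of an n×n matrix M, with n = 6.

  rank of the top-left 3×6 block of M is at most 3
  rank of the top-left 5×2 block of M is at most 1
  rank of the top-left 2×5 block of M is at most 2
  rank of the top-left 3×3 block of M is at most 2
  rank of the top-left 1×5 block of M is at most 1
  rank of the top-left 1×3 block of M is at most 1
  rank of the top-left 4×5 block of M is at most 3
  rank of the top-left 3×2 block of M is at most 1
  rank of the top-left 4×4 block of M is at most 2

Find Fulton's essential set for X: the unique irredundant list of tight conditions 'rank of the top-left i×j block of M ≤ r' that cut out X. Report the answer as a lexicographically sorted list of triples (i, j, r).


The tightest implied rank at each (i,j), from the 9 conditions:

  row 1: 1 | 1 | 1 | 1 | 1 | 1
  row 2: 1 | 1 | 2 | 2 | 2 | 2
  row 3: 1 | 1 | 2 | 2 | 3 | 3
  row 4: 1 | 1 | 2 | 2 | 3 | 4
  row 5: 1 | 1 | 2 | 3 | 4 | 5
  row 6: 1 | 2 | 3 | 4 | 5 | 6

so w = (1, 3, 5, 6, 4, 2).

Fulton essential set (2 of the 6 Rothe cells):

[(4, 4, 2), (5, 2, 1)]


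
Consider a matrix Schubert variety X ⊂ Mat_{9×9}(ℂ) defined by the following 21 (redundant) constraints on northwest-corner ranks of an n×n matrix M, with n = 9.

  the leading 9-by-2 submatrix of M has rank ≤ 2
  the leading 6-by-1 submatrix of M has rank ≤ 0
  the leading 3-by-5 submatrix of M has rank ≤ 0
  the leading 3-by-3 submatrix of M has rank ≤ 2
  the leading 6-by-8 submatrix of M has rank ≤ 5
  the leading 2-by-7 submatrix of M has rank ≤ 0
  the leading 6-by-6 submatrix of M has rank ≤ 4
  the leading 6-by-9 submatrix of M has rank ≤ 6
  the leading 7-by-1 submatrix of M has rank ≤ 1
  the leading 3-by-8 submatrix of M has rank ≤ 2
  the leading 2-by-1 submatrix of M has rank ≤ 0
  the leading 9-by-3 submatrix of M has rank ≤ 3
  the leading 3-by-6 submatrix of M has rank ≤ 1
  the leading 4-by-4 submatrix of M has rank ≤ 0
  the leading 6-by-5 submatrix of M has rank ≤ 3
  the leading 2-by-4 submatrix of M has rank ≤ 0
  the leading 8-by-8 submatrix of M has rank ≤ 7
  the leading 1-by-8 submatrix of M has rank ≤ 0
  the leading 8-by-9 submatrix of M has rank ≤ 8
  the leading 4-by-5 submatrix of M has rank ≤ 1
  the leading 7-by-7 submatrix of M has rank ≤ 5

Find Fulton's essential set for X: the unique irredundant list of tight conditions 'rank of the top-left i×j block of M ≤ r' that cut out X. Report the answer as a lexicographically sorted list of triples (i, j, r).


Propagating the 21 rank bounds to every northwest block:

  0, 0, 0, 0, 0, 0, 0, 0, 1
  0, 0, 0, 0, 0, 0, 0, 1, 2
  0, 0, 0, 0, 0, 1, 1, 2, 3
  0, 0, 0, 0, 1, 2, 2, 3, 4
  0, 1, 1, 1, 2, 3, 3, 4, 5
  0, 1, 2, 2, 3, 4, 4, 5, 6
  1, 2, 3, 3, 4, 5, 5, 6, 7
  1, 2, 3, 4, 5, 6, 6, 7, 8
  1, 2, 3, 4, 5, 6, 7, 8, 9

hence w(1..9) = (9, 8, 6, 5, 2, 3, 1, 4, 7).

Fulton essential set (5 of the 26 Rothe cells):

[(1, 8, 0), (2, 7, 0), (3, 5, 0), (4, 4, 0), (6, 1, 0)]


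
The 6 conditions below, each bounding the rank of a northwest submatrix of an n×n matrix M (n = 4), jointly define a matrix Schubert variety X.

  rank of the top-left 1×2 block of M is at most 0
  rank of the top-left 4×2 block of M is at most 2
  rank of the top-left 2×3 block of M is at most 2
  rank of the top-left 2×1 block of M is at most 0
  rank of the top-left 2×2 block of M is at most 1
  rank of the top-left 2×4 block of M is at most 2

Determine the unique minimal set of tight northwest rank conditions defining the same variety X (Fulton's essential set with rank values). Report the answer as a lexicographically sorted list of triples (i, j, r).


Rank table r_w(4×4) implied by the 6 constraints:

  0  0  1  1
  0  1  2  2
  1  2  3  3
  1  2  3  4

second differences of R give the permutation w = (3, 2, 1, 4).

2 SE-corners of the 3-cell Rothe diagram give Ess(w):

[(1, 2, 0), (2, 1, 0)]


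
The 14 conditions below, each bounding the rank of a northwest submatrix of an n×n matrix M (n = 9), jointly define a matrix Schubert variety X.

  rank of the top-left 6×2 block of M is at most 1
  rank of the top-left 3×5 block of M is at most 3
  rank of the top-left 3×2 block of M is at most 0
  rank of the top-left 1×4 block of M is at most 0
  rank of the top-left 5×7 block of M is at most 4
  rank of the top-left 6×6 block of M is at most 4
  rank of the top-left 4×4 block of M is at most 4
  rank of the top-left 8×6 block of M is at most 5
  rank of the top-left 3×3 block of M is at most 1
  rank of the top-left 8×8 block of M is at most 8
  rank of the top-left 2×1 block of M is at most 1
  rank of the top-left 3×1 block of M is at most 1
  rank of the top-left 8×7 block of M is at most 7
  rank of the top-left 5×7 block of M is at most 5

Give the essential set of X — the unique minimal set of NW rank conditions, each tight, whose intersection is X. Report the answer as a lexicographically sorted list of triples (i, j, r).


Recovering R(i,j) via the rank-extension bound from the 14 conditions:

  0, 0, 0, 0, 1, 1, 1, 1, 1
  0, 0, 1, 1, 2, 2, 2, 2, 2
  0, 0, 1, 2, 3, 3, 3, 3, 3
  1, 1, 2, 3, 4, 4, 4, 4, 4
  1, 1, 2, 3, 4, 4, 4, 5, 5
  1, 1, 2, 3, 4, 4, 5, 6, 6
  1, 2, 3, 4, 5, 5, 6, 7, 7
  1, 2, 3, 4, 5, 5, 6, 7, 8
  1, 2, 3, 4, 5, 6, 7, 8, 9

so w = (5, 3, 4, 1, 8, 7, 2, 9, 6).

6 SE-corners of the 14-cell Rothe diagram give Ess(w):

[(1, 4, 0), (3, 2, 0), (5, 7, 4), (6, 2, 1), (6, 6, 4), (8, 6, 5)]


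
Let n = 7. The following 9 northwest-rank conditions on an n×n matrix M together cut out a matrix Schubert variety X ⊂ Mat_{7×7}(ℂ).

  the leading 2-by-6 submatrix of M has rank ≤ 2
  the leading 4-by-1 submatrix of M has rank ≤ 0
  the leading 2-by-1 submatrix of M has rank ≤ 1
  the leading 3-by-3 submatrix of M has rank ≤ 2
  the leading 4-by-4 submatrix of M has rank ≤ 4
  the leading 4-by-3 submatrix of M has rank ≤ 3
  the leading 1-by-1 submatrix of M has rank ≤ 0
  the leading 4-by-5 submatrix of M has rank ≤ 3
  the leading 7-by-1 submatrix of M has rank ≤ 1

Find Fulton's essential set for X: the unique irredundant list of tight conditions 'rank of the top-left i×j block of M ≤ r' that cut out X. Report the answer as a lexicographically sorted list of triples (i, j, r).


Reconstructing r_w from the 9 given conditions:

  R[1]: 0 1 1 1 1 1 1
  R[2]: 0 1 2 2 2 2 2
  R[3]: 0 1 2 3 3 3 3
  R[4]: 0 1 2 3 3 4 4
  R[5]: 1 2 3 4 4 5 5
  R[6]: 1 2 3 4 5 6 6
  R[7]: 1 2 3 4 5 6 7

so w = (2, 3, 4, 6, 1, 5, 7).

Fulton essential set (2 of the 5 Rothe cells):

[(4, 1, 0), (4, 5, 3)]


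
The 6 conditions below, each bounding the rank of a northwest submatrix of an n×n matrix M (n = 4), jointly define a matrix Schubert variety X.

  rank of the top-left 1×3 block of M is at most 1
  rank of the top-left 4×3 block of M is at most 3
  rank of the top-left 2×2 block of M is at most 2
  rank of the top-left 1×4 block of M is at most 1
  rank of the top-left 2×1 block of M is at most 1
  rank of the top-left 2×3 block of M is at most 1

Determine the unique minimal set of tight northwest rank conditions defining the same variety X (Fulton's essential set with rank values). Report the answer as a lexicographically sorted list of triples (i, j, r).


The tightest implied rank at each (i,j), from the 6 conditions:

  row 1: 1  1  1  1
  row 2: 1  1  1  2
  row 3: 1  2  2  3
  row 4: 1  2  3  4

reading off 1-entries of Δ²R: w = (1, 4, 2, 3).

Rothe diagram D(w) (2 cells), 1 SE-corner (essential condition):

[(2, 3, 1)]


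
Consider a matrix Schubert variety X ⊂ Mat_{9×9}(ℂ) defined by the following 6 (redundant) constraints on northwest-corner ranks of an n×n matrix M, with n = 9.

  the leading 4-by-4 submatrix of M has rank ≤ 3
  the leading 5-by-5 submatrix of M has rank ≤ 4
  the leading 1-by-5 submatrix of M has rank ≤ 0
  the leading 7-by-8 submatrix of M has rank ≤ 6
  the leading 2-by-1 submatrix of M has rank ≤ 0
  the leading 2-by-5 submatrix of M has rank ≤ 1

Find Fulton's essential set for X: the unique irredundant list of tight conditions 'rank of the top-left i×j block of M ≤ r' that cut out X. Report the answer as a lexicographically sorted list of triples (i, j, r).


Recovering R(i,j) via the rank-extension bound from the 6 conditions:

  R[1]: 0 | 0 | 0 | 0 | 0 | 1 | 1 | 1 | 1
  R[2]: 0 | 1 | 1 | 1 | 1 | 2 | 2 | 2 | 2
  R[3]: 1 | 2 | 2 | 2 | 2 | 3 | 3 | 3 | 3
  R[4]: 1 | 2 | 3 | 3 | 3 | 4 | 4 | 4 | 4
  R[5]: 1 | 2 | 3 | 4 | 4 | 5 | 5 | 5 | 5
  R[6]: 1 | 2 | 3 | 4 | 5 | 6 | 6 | 6 | 6
  R[7]: 1 | 2 | 3 | 4 | 5 | 6 | 6 | 6 | 7
  R[8]: 1 | 2 | 3 | 4 | 5 | 6 | 7 | 7 | 8
  R[9]: 1 | 2 | 3 | 4 | 5 | 6 | 7 | 8 | 9

the unique w with this rank table is (6, 2, 1, 3, 4, 5, 9, 7, 8).

Rothe diagram D(w) (8 cells), 3 SE-corners (essential conditions):

[(1, 5, 0), (2, 1, 0), (7, 8, 6)]


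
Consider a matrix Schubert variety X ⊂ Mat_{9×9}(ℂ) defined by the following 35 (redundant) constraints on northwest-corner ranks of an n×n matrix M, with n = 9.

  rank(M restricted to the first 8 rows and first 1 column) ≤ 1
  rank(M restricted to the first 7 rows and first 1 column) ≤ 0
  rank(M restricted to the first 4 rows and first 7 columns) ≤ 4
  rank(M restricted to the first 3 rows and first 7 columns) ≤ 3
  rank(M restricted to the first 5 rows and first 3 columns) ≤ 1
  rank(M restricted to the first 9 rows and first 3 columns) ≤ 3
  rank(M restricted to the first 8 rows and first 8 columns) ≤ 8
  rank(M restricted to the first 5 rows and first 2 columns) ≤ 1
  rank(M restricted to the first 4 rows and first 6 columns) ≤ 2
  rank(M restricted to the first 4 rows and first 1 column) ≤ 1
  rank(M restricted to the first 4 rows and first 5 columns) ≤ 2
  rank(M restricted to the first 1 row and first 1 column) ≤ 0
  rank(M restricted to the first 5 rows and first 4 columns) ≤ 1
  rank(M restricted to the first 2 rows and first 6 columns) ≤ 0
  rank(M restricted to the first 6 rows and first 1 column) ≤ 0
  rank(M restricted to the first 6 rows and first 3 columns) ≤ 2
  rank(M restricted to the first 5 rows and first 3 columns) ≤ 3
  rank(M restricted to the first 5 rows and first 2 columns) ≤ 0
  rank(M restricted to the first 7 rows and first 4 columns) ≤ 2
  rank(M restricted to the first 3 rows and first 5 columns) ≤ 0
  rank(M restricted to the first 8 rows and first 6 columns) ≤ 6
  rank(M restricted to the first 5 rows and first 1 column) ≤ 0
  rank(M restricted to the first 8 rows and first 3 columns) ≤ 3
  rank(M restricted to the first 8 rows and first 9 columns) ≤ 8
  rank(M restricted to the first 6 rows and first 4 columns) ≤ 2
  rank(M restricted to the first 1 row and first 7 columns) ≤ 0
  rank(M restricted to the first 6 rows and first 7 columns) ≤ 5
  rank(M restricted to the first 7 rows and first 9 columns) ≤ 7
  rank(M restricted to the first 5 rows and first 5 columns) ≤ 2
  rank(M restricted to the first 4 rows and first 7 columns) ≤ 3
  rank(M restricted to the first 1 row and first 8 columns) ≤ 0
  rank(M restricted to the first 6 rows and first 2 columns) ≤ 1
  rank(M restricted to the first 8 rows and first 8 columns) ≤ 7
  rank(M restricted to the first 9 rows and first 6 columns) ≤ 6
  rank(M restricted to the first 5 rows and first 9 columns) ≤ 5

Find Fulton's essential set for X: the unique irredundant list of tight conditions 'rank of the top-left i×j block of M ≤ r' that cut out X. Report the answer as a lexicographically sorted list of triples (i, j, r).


The tightest implied rank at each (i,j), from the 35 conditions:

  R[1]: 0, 0, 0, 0, 0, 0, 0, 0, 1
  R[2]: 0, 0, 0, 0, 0, 0, 1, 1, 2
  R[3]: 0, 0, 0, 0, 0, 1, 2, 2, 3
  R[4]: 0, 0, 1, 1, 1, 2, 3, 3, 4
  R[5]: 0, 0, 1, 1, 2, 3, 4, 4, 5
  R[6]: 0, 1, 2, 2, 3, 4, 5, 5, 6
  R[7]: 0, 1, 2, 2, 3, 4, 5, 6, 7
  R[8]: 1, 2, 3, 3, 4, 5, 6, 7, 8
  R[9]: 1, 2, 3, 4, 5, 6, 7, 8, 9

giving w = (9, 7, 6, 3, 5, 2, 8, 1, 4) via Δ²R.

ℓ(w)=27; the 7 essential cells (i,j,r):

[(1, 8, 0), (2, 6, 0), (3, 5, 0), (5, 2, 0), (5, 4, 1), (7, 1, 0), (7, 4, 2)]


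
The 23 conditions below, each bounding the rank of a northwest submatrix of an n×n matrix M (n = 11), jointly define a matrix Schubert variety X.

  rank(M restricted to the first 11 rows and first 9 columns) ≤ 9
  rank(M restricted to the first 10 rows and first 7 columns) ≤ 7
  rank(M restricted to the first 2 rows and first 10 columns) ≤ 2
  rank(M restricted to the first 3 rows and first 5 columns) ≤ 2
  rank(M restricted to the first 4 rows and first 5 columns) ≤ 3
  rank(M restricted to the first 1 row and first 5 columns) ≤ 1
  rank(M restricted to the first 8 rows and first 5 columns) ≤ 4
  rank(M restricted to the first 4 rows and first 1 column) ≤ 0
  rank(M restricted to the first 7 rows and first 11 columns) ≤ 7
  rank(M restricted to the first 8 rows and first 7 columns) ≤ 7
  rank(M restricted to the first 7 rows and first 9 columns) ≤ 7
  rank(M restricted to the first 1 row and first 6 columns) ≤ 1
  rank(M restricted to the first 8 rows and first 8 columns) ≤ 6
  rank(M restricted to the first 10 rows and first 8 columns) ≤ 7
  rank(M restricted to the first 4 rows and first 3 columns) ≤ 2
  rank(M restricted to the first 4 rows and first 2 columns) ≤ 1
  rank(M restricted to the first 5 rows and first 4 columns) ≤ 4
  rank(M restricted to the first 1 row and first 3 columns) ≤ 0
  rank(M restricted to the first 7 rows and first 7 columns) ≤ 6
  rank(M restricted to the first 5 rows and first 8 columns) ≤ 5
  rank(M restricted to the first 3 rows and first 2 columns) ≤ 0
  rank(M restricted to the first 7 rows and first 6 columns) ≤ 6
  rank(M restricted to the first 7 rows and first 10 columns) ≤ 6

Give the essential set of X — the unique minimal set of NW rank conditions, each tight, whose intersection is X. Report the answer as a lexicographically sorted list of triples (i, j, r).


Recovering R(i,j) via the rank-extension bound from the 23 conditions:

  R[1]: 0  0  0  1  1  1  1  1  1  1  1
  R[2]: 0  0  1  2  2  2  2  2  2  2  2
  R[3]: 0  0  1  2  2  3  3  3  3  3  3
  R[4]: 0  1  2  3  3  4  4  4  4  4  4
  R[5]: 1  2  3  4  4  5  5  5  5  5  5
  R[6]: 1  2  3  4  4  5  6  6  6  6  6
  R[7]: 1  2  3  4  4  5  6  6  6  6  7
  R[8]: 1  2  3  4  4  5  6  6  7  7  8
  R[9]: 1  2  3  4  5  6  7  7  8  8  9
  R[10]: 1  2  3  4  5  6  7  7  8  9  10
  R[11]: 1  2  3  4  5  6  7  8  9  10  11

second differences of R give the permutation w = (4, 3, 6, 2, 1, 7, 11, 9, 5, 10, 8).

ℓ(w)=17; the 8 essential cells (i,j,r):

[(1, 3, 0), (3, 2, 0), (3, 5, 2), (4, 1, 0), (7, 10, 6), (8, 5, 4), (8, 8, 6), (10, 8, 7)]


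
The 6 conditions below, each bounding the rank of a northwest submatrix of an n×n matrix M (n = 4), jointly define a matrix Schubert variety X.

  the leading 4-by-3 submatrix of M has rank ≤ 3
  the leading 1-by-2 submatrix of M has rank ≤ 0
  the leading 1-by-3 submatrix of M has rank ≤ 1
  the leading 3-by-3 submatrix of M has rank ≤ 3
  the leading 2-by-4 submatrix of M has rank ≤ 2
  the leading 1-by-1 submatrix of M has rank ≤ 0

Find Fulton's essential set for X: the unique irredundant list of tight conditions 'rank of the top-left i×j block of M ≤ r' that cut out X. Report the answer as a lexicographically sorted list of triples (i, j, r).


Reconstructing r_w from the 6 given conditions:

  row 1: 0 | 0 | 1 | 1
  row 2: 1 | 1 | 2 | 2
  row 3: 1 | 2 | 3 | 3
  row 4: 1 | 2 | 3 | 4

hence w(1..4) = (3, 1, 2, 4).

Rothe diagram D(w) (2 cells), 1 SE-corner (essential condition):

[(1, 2, 0)]


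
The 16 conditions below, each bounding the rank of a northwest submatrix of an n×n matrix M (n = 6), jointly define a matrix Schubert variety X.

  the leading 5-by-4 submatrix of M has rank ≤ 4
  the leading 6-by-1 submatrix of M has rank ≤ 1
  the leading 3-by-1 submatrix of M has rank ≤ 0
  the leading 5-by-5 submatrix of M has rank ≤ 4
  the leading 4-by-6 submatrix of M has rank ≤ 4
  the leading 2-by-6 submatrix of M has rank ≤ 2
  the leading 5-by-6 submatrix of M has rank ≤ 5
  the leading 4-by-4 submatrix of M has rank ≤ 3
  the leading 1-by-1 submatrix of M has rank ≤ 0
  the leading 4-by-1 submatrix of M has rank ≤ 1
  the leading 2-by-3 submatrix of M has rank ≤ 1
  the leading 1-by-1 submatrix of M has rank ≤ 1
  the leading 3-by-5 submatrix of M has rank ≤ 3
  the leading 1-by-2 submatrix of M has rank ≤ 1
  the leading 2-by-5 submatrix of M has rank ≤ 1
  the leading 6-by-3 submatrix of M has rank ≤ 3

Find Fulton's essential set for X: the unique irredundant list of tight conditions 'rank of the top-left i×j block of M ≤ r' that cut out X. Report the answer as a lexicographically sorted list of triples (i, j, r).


Computing R[i][j] = min implied NW-rank bound (n=6, 16 conditions):

  i=1: 0 1 1 1 1 1
  i=2: 0 1 1 1 1 2
  i=3: 0 1 2 2 2 3
  i=4: 1 2 3 3 3 4
  i=5: 1 2 3 4 4 5
  i=6: 1 2 3 4 5 6

so w = (2, 6, 3, 1, 4, 5).

|D(w)|=6, |Ess(w)|=2:

[(2, 5, 1), (3, 1, 0)]


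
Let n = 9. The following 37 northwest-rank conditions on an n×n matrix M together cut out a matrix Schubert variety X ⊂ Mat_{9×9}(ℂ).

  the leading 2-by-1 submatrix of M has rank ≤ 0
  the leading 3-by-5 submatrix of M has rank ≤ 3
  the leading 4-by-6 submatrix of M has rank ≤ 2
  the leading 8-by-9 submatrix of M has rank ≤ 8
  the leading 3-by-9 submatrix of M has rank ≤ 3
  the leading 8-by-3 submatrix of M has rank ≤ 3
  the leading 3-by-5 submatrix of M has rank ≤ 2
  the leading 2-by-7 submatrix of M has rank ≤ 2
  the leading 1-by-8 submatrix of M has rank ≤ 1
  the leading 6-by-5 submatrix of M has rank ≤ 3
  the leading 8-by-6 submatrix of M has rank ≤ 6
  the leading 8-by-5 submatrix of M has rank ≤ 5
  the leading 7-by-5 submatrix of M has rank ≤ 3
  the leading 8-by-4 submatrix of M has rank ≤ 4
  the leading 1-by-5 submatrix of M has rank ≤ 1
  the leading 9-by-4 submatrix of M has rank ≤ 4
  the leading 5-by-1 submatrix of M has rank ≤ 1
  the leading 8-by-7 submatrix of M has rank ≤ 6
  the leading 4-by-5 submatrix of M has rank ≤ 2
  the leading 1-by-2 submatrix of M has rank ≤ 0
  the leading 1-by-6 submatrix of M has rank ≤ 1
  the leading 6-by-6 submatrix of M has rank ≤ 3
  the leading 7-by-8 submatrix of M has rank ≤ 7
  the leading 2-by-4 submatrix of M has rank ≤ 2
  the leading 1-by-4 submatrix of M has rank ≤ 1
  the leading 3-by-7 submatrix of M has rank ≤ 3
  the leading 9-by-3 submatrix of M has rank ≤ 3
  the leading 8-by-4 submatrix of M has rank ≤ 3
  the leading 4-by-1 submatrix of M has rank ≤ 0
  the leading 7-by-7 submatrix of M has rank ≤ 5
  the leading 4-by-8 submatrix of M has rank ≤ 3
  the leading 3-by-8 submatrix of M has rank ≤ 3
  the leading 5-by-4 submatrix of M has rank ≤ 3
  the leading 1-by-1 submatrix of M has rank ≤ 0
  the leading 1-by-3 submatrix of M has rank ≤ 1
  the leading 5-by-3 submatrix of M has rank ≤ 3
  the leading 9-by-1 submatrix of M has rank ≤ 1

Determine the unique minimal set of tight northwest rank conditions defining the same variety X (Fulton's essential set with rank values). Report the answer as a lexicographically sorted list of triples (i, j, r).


Recovering R(i,j) via the rank-extension bound from the 37 conditions:

  row 1: 0  0  1  1  1  1  1  1  1
  row 2: 0  1  2  2  2  2  2  2  2
  row 3: 0  1  2  2  2  2  3  3  3
  row 4: 0  1  2  2  2  2  3  3  4
  row 5: 1  2  3  3  3  3  4  4  5
  row 6: 1  2  3  3  3  3  4  5  6
  row 7: 1  2  3  3  3  4  5  6  7
  row 8: 1  2  3  3  4  5  6  7  8
  row 9: 1  2  3  4  5  6  7  8  9

the unique w with this rank table is (3, 2, 7, 9, 1, 8, 6, 5, 4).

Rothe diagram D(w) (18 cells), 7 SE-corners (essential conditions):

[(1, 2, 0), (4, 1, 0), (4, 6, 2), (4, 8, 3), (6, 6, 3), (7, 5, 3), (8, 4, 3)]


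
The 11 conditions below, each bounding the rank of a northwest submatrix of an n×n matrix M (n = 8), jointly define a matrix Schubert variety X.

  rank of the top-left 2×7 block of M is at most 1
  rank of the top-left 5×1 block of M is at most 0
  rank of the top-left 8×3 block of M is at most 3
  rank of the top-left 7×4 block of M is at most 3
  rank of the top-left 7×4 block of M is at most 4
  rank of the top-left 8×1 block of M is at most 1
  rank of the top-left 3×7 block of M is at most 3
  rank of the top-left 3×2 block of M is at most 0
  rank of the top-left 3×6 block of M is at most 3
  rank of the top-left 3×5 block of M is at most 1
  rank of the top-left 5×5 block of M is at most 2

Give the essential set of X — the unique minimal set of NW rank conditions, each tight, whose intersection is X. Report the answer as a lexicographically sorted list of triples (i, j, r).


Recovering R(i,j) via the rank-extension bound from the 11 conditions:

  i=1: 0  0  1  1  1  1  1  1
  i=2: 0  0  1  1  1  1  1  2
  i=3: 0  0  1  1  1  2  2  3
  i=4: 0  1  2  2  2  3  3  4
  i=5: 0  1  2  2  2  3  4  5
  i=6: 1  2  3  3  3  4  5  6
  i=7: 1  2  3  3  4  5  6  7
  i=8: 1  2  3  4  5  6  7  8

reading off 1-entries of Δ²R: w = (3, 8, 6, 2, 7, 1, 5, 4).

Rothe diagram D(w) (17 cells), 6 SE-corners (essential conditions):

[(2, 7, 1), (3, 2, 0), (3, 5, 1), (5, 1, 0), (5, 5, 2), (7, 4, 3)]


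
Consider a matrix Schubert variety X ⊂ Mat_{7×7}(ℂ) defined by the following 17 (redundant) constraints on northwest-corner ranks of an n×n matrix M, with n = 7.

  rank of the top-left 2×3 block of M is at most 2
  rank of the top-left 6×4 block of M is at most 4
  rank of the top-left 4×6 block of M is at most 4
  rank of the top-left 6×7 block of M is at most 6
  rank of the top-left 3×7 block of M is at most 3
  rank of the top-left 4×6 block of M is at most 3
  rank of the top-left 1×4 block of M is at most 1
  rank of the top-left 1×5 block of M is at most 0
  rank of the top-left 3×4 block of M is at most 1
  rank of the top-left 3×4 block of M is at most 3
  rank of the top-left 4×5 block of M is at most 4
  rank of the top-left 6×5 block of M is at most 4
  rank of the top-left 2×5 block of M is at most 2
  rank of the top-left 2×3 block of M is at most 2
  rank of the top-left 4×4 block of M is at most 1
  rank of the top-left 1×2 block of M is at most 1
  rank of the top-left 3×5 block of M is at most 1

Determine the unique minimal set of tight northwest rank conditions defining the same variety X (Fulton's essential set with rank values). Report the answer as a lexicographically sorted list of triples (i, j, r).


Rank table r_w(7×7) implied by the 17 constraints:

  row 1: 0  0  0  0  0  1  1
  row 2: 1  1  1  1  1  2  2
  row 3: 1  1  1  1  1  2  3
  row 4: 1  1  1  1  2  3  4
  row 5: 1  2  2  2  3  4  5
  row 6: 1  2  3  3  4  5  6
  row 7: 1  2  3  4  5  6  7

giving w = (6, 1, 7, 5, 2, 3, 4) via Δ²R.

3 SE-corners of the 12-cell Rothe diagram give Ess(w):

[(1, 5, 0), (3, 5, 1), (4, 4, 1)]


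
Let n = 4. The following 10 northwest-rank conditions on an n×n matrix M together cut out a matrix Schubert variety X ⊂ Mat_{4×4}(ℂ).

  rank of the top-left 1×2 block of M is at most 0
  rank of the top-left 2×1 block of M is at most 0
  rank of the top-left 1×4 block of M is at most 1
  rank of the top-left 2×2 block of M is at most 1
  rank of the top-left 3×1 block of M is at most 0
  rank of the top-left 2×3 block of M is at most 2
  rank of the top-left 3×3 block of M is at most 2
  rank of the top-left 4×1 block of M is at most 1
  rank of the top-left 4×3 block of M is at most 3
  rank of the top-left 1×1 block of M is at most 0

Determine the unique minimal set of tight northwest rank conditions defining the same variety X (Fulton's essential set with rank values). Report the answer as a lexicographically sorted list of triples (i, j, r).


Rank table r_w(4×4) implied by the 10 constraints:

  0 | 0 | 1 | 1
  0 | 1 | 2 | 2
  0 | 1 | 2 | 3
  1 | 2 | 3 | 4

the unique w with this rank table is (3, 2, 4, 1).

2 SE-corners of the 4-cell Rothe diagram give Ess(w):

[(1, 2, 0), (3, 1, 0)]


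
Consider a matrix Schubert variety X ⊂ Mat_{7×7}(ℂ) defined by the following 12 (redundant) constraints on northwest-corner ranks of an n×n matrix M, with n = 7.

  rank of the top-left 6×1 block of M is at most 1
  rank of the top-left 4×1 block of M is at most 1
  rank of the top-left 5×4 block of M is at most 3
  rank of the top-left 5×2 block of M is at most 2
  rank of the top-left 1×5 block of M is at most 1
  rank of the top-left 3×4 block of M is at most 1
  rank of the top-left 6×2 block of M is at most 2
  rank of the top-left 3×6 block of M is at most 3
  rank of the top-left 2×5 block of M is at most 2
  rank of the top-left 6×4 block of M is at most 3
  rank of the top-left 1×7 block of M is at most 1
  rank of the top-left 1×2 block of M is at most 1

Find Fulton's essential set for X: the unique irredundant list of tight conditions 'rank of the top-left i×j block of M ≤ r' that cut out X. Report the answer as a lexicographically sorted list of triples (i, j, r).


Rank table r_w(7×7) implied by the 12 constraints:

  1 | 1 | 1 | 1 | 1 | 1 | 1
  1 | 1 | 1 | 1 | 2 | 2 | 2
  1 | 1 | 1 | 1 | 2 | 3 | 3
  1 | 2 | 2 | 2 | 3 | 4 | 4
  1 | 2 | 3 | 3 | 4 | 5 | 5
  1 | 2 | 3 | 3 | 4 | 5 | 6
  1 | 2 | 3 | 4 | 5 | 6 | 7

second differences of R give the permutation w = (1, 5, 6, 2, 3, 7, 4).

ℓ(w)=7; the 2 essential cells (i,j,r):

[(3, 4, 1), (6, 4, 3)]


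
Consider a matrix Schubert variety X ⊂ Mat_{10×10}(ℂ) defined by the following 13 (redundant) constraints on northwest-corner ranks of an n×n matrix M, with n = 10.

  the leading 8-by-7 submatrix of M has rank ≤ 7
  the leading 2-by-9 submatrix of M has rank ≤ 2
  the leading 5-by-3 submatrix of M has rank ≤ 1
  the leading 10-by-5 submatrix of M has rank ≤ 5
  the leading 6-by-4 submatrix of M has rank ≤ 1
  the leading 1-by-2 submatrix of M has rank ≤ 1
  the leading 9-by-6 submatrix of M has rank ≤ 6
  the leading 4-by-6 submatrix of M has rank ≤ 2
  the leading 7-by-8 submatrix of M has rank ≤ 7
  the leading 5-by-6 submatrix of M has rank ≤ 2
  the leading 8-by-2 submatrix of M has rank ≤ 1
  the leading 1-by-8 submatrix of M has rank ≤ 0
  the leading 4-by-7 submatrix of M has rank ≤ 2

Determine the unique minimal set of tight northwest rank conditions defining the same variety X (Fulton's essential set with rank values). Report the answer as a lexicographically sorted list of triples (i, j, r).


The tightest implied rank at each (i,j), from the 13 conditions:

  row 1: 0, 0, 0, 0, 0, 0, 0, 0, 1, 1
  row 2: 1, 1, 1, 1, 1, 1, 1, 1, 2, 2
  row 3: 1, 1, 1, 1, 2, 2, 2, 2, 3, 3
  row 4: 1, 1, 1, 1, 2, 2, 2, 3, 4, 4
  row 5: 1, 1, 1, 1, 2, 2, 3, 4, 5, 5
  row 6: 1, 1, 1, 1, 2, 3, 4, 5, 6, 6
  row 7: 1, 1, 2, 2, 3, 4, 5, 6, 7, 7
  row 8: 1, 1, 2, 3, 4, 5, 6, 7, 8, 8
  row 9: 1, 2, 3, 4, 5, 6, 7, 8, 9, 9
  row 10: 1, 2, 3, 4, 5, 6, 7, 8, 9, 10

second differences of R give the permutation w = (9, 1, 5, 8, 7, 6, 3, 4, 2, 10).

5 SE-corners of the 25-cell Rothe diagram give Ess(w):

[(1, 8, 0), (4, 7, 2), (5, 6, 2), (6, 4, 1), (8, 2, 1)]
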